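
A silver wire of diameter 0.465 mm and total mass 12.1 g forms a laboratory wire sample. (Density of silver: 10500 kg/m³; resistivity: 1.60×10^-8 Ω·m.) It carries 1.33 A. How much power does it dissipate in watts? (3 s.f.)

1.13 W

A = π(d/2)² = π(2.3250e-04 m)² = 1.6982e-07 m²
L = m/(density·A) = 0.0121/(10500×1.6982e-07) = 6.786 m
R = ρL/A = (1.60×10^-8)(6.786)/(1.6982e-07) = 0.6393 Ω
P = I²R = (1.33)² × 0.6393 = 1.13 W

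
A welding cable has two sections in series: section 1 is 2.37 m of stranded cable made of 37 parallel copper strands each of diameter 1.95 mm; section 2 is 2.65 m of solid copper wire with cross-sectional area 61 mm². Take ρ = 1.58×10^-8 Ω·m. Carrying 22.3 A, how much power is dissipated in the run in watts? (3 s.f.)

0.510 W

Section 1: A_strand = π(9.7500e-04)² = 2.986e-06 m²; R₁ = ρL/(N·A_s) = (1.58×10^-8)(2.37)/(37×2.986e-06) = 3.389×10^-4 Ω
Section 2: A = 61 mm² = 6.100e-05 m²
R₂ = (1.58×10^-8)(2.65)/(6.100e-05) = 6.864×10^-4 Ω
R = R₁ + R₂ = 0.001025 Ω
P = I²R = (22.3)² × 0.001025 = 0.510 W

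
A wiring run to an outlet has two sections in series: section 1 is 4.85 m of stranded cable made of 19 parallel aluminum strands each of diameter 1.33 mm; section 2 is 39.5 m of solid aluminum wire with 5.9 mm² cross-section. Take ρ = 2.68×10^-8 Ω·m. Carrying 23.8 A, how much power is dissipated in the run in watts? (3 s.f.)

Section 1: A_strand = π(6.6500e-04)² = 1.389e-06 m²; R₁ = ρL/(N·A_s) = (2.68×10^-8)(4.85)/(19×1.389e-06) = 0.004924 Ω
Section 2: A = 5.9 mm² = 5.900e-06 m²
R₂ = (2.68×10^-8)(39.5)/(5.900e-06) = 0.1794 Ω
R = R₁ + R₂ = 0.1843 Ω
P = I²R = (23.8)² × 0.1843 = 104 W

104 W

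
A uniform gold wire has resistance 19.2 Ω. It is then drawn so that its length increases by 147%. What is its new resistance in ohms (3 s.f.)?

117 Ω

k = 1 + 147/100 = 2.47; volume constant ⇒ A' = A/k, so R' = k²R.
R' = 6.101 × 19.2 = 117 Ω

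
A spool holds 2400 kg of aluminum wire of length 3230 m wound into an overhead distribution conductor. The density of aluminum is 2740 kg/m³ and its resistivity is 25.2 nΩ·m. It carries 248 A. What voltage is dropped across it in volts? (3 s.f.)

ρ = 25.2 nΩ·m = 2.52×10^-8 Ω·m
A = m/(density·L) = 2400/(2740×3230) = 2.7118e-04 m²
R = ρL/A = (2.52×10^-8)(3230)/(2.7118e-04) = 0.3002 Ω
V = IR = 248 × 0.3002 = 74.4 V

74.4 V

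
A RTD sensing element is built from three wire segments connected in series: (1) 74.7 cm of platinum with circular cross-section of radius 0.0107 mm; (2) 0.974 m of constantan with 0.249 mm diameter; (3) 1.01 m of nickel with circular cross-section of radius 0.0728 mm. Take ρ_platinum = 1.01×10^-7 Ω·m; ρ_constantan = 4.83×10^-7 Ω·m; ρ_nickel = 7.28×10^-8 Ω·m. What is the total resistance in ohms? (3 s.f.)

224 Ω

Seg 1: A = πr² = π(1.0700e-05 m)² = 3.597e-10 m²
R_1 = (1.01×10^-7)(0.747)/(3.597e-10) = 209.8 Ω
Seg 2: A = π(d/2)² = π(1.2450e-04 m)² = 4.870e-08 m²
R_2 = (4.83×10^-7)(0.974)/(4.870e-08) = 9.661 Ω
Seg 3: A = πr² = π(7.2800e-05 m)² = 1.665e-08 m²
R_3 = (7.28×10^-8)(1.01)/(1.665e-08) = 4.416 Ω
R_total = R_1 + R_2 + R_3 = 224 Ω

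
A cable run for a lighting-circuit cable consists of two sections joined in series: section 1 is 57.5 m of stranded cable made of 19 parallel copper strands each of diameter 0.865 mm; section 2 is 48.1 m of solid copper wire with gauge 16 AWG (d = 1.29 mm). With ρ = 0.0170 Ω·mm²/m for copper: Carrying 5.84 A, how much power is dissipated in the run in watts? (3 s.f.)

ρ = 0.0170 Ω·mm²/m = 1.70×10^-8 Ω·m
Section 1: A_strand = π(4.3250e-04)² = 5.877e-07 m²; R₁ = ρL/(N·A_s) = (1.70×10^-8)(57.5)/(19×5.877e-07) = 0.08755 Ω
Section 2: A = π(1.29/2 mm)² = π(6.4500e-04 m)² = 1.307e-06 m²
R₂ = (1.70×10^-8)(48.1)/(1.307e-06) = 0.6256 Ω
R = R₁ + R₂ = 0.7132 Ω
P = I²R = (5.84)² × 0.7132 = 24.3 W

24.3 W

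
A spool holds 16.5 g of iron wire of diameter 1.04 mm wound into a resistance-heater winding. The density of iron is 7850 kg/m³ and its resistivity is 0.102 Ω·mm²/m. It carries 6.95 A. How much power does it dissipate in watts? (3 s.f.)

14.4 W

ρ = 0.102 Ω·mm²/m = 1.02×10^-7 Ω·m
A = π(d/2)² = π(5.2000e-04 m)² = 8.4949e-07 m²
L = m/(density·A) = 0.0165/(7850×8.4949e-07) = 2.474 m
R = ρL/A = (1.02×10^-7)(2.474)/(8.4949e-07) = 0.2971 Ω
P = I²R = (6.95)² × 0.2971 = 14.4 W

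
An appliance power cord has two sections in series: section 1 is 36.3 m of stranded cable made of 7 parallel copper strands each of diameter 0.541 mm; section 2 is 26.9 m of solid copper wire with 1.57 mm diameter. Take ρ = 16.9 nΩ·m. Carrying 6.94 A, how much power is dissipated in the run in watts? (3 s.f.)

ρ = 16.9 nΩ·m = 1.69×10^-8 Ω·m
Section 1: A_strand = π(2.7050e-04)² = 2.299e-07 m²; R₁ = ρL/(N·A_s) = (1.69×10^-8)(36.3)/(7×2.299e-07) = 0.3813 Ω
Section 2: A = π(d/2)² = π(7.8500e-04 m)² = 1.936e-06 m²
R₂ = (1.69×10^-8)(26.9)/(1.936e-06) = 0.2348 Ω
R = R₁ + R₂ = 0.6161 Ω
P = I²R = (6.94)² × 0.6161 = 29.7 W

29.7 W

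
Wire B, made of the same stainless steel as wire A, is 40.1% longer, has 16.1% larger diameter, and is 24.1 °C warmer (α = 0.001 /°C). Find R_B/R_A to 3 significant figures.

1.06

R ∝ ρL/d² with ρ ∝ (1+αΔT), so R_B/R_A = (1 + 40.1/100) × (1 + 16.1/100)⁻² × (1 + 0.001×24.1)
= 1.401 × 0.7419 × 1.024 = 1.06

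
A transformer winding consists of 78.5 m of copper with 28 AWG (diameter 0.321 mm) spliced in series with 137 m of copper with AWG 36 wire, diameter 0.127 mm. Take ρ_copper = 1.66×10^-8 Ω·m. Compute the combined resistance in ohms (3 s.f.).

196 Ω

Segment 1: A = π(0.321/2 mm)² = π(1.6050e-04 m)² = 8.093e-08 m²
R₁ = ρL/A = (1.66×10^-8)(78.5)/(8.093e-08) = 16.1 Ω
Segment 2: A = π(0.127/2 mm)² = π(6.3500e-05 m)² = 1.267e-08 m²
R₂ = (1.66×10^-8)(137)/(1.267e-08) = 179.5 Ω
R = R₁ + R₂ = 196 Ω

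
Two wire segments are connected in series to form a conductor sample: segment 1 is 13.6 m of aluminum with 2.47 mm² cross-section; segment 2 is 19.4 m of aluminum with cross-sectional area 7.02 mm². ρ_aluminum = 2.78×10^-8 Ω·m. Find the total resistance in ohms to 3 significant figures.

0.230 Ω

Segment 1: A = 2.47 mm² = 2.470e-06 m²
R₁ = ρL/A = (2.78×10^-8)(13.6)/(2.470e-06) = 0.1531 Ω
Segment 2: A = 7.02 mm² = 7.020e-06 m²
R₂ = (2.78×10^-8)(19.4)/(7.020e-06) = 0.07683 Ω
R = R₁ + R₂ = 0.230 Ω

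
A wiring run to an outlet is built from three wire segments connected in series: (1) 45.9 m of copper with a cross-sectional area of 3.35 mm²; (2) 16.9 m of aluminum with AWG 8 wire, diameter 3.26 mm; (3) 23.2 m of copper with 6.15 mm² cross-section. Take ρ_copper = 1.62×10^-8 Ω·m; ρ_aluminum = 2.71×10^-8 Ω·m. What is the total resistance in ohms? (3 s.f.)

0.338 Ω

Seg 1: A = 3.35 mm² = 3.350e-06 m²
R_1 = (1.62×10^-8)(45.9)/(3.350e-06) = 0.222 Ω
Seg 2: A = π(3.26/2 mm)² = π(1.6300e-03 m)² = 8.347e-06 m²
R_2 = (2.71×10^-8)(16.9)/(8.347e-06) = 0.05487 Ω
Seg 3: A = 6.15 mm² = 6.150e-06 m²
R_3 = (1.62×10^-8)(23.2)/(6.150e-06) = 0.06111 Ω
R_total = R_1 + R_2 + R_3 = 0.338 Ω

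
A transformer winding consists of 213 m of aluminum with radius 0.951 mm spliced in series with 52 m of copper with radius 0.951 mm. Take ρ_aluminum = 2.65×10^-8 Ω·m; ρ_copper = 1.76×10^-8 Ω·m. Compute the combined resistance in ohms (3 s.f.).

Segment 1: A = πr² = π(9.5100e-04 m)² = 2.841e-06 m²
R₁ = ρL/A = (2.65×10^-8)(213)/(2.841e-06) = 1.987 Ω
R₂ = (1.76×10^-8)(52)/(2.841e-06) = 0.3221 Ω
R = R₁ + R₂ = 2.31 Ω

2.31 Ω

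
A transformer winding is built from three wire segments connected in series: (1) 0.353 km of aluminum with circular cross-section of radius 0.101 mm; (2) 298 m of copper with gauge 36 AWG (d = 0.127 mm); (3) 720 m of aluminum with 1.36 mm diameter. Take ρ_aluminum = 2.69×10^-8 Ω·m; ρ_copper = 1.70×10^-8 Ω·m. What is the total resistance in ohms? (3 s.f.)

Seg 1: A = πr² = π(1.0100e-04 m)² = 3.205e-08 m²
R_1 = (2.69×10^-8)(353)/(3.205e-08) = 296.3 Ω
Seg 2: A = π(0.127/2 mm)² = π(6.3500e-05 m)² = 1.267e-08 m²
R_2 = (1.70×10^-8)(298)/(1.267e-08) = 399.9 Ω
Seg 3: A = π(d/2)² = π(6.8000e-04 m)² = 1.453e-06 m²
R_3 = (2.69×10^-8)(720)/(1.453e-06) = 13.33 Ω
R_total = R_1 + R_2 + R_3 = 710 Ω

710 Ω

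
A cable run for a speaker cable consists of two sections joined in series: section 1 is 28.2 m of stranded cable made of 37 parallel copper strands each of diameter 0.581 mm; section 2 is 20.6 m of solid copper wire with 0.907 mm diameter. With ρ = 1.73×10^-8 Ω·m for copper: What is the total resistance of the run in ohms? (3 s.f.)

Section 1: A_strand = π(2.9050e-04)² = 2.651e-07 m²; R₁ = ρL/(N·A_s) = (1.73×10^-8)(28.2)/(37×2.651e-07) = 0.04973 Ω
Section 2: A = π(d/2)² = π(4.5350e-04 m)² = 6.461e-07 m²
R₂ = (1.73×10^-8)(20.6)/(6.461e-07) = 0.5516 Ω
R = R₁ + R₂ = 0.601 Ω

0.601 Ω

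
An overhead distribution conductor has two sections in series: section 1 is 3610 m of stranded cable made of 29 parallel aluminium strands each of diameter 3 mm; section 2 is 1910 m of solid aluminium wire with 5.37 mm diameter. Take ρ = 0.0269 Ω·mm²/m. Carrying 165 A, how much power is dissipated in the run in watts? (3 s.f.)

ρ = 0.0269 Ω·mm²/m = 2.69×10^-8 Ω·m
Section 1: A_strand = π(1.5000e-03)² = 7.069e-06 m²; R₁ = ρL/(N·A_s) = (2.69×10^-8)(3610)/(29×7.069e-06) = 0.4737 Ω
Section 2: A = π(d/2)² = π(2.6850e-03 m)² = 2.265e-05 m²
R₂ = (2.69×10^-8)(1910)/(2.265e-05) = 2.269 Ω
R = R₁ + R₂ = 2.742 Ω
P = I²R = (165)² × 2.742 = 74700 W

74700 W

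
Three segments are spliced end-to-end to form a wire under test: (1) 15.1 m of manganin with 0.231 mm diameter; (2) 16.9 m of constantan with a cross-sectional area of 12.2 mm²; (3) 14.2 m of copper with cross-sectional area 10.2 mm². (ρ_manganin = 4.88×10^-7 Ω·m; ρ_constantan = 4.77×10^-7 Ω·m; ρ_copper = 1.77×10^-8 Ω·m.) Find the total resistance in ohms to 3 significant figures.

177 Ω

Seg 1: A = π(d/2)² = π(1.1550e-04 m)² = 4.191e-08 m²
R_1 = (4.88×10^-7)(15.1)/(4.191e-08) = 175.8 Ω
Seg 2: A = 12.2 mm² = 1.220e-05 m²
R_2 = (4.77×10^-7)(16.9)/(1.220e-05) = 0.6608 Ω
Seg 3: A = 10.2 mm² = 1.020e-05 m²
R_3 = (1.77×10^-8)(14.2)/(1.020e-05) = 0.02464 Ω
R_total = R_1 + R_2 + R_3 = 177 Ω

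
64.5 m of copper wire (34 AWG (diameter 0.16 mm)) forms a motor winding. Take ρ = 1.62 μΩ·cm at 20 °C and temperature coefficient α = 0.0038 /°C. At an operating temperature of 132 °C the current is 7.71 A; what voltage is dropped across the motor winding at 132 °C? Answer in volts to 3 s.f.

571 V

ρ = 1.62 μΩ·cm = 1.62×10^-8 Ω·m
A = π(0.16/2 mm)² = π(8.0000e-05 m)² = 2.011e-08 m²
R₍20₎ = ρL/A = (1.62×10^-8)(64.5)/(2.011e-08) = 51.97 Ω
R₍132₎ = R₍20₎(1 + αΔT) = 51.97 × (1 + 0.0038×112) = 74.09 Ω
V = IR = 7.71 × 74.09 = 571 V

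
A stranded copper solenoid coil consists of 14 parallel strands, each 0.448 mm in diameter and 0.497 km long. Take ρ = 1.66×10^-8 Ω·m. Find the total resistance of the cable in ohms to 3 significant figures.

3.74 Ω

A_strand = π(2.2400e-04 m)² = 1.576e-07 m²
R_strand = ρL/A = (1.66×10^-8)(497)/(1.576e-07) = 52.34 Ω
R_total = R_strand/N = 52.34/14 = 3.74 Ω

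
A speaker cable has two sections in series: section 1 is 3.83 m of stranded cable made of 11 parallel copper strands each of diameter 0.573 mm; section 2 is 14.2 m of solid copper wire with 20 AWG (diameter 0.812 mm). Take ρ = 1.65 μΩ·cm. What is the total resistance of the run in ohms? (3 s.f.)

0.475 Ω

ρ = 1.65 μΩ·cm = 1.65×10^-8 Ω·m
Section 1: A_strand = π(2.8650e-04)² = 2.579e-07 m²; R₁ = ρL/(N·A_s) = (1.65×10^-8)(3.83)/(11×2.579e-07) = 0.02228 Ω
Section 2: A = π(0.812/2 mm)² = π(4.0600e-04 m)² = 5.178e-07 m²
R₂ = (1.65×10^-8)(14.2)/(5.178e-07) = 0.4524 Ω
R = R₁ + R₂ = 0.475 Ω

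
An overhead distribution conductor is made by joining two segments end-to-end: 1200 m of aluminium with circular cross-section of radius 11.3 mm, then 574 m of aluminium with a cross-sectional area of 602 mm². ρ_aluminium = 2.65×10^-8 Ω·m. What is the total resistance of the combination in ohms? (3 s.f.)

Segment 1: A = πr² = π(1.1300e-02 m)² = 4.011e-04 m²
R₁ = ρL/A = (2.65×10^-8)(1200)/(4.011e-04) = 0.07927 Ω
Segment 2: A = 602 mm² = 6.020e-04 m²
R₂ = (2.65×10^-8)(574)/(6.020e-04) = 0.02527 Ω
R = R₁ + R₂ = 0.105 Ω

0.105 Ω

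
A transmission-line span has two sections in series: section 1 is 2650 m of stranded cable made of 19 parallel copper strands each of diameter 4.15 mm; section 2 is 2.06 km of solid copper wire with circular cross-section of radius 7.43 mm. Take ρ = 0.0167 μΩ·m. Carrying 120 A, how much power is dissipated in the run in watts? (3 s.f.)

ρ = 0.0167 μΩ·m = 1.67×10^-8 Ω·m
Section 1: A_strand = π(2.0750e-03)² = 1.353e-05 m²; R₁ = ρL/(N·A_s) = (1.67×10^-8)(2650)/(19×1.353e-05) = 0.1722 Ω
Section 2: A = πr² = π(7.4300e-03 m)² = 1.734e-04 m²
R₂ = (1.67×10^-8)(2060)/(1.734e-04) = 0.1984 Ω
R = R₁ + R₂ = 0.3706 Ω
P = I²R = (120)² × 0.3706 = 5340 W

5340 W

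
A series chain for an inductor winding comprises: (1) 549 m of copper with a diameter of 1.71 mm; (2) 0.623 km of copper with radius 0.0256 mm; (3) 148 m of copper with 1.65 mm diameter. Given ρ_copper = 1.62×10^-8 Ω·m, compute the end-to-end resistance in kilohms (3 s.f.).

4.91 kΩ

Seg 1: A = π(d/2)² = π(8.5500e-04 m)² = 2.297e-06 m²
R_1 = (1.62×10^-8)(549)/(2.297e-06) = 3.873 Ω
Seg 2: A = πr² = π(2.5600e-05 m)² = 2.059e-09 m²
R_2 = (1.62×10^-8)(623)/(2.059e-09) = 4902 Ω
Seg 3: A = π(d/2)² = π(8.2500e-04 m)² = 2.138e-06 m²
R_3 = (1.62×10^-8)(148)/(2.138e-06) = 1.121 Ω
R_total = R_1 + R_2 + R_3 = 4.91 kΩ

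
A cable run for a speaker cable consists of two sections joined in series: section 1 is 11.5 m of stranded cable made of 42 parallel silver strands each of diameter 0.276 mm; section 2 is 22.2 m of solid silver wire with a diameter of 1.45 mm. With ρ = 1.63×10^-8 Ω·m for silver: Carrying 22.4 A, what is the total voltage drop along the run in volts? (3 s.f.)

6.58 V

Section 1: A_strand = π(1.3800e-04)² = 5.983e-08 m²; R₁ = ρL/(N·A_s) = (1.63×10^-8)(11.5)/(42×5.983e-08) = 0.0746 Ω
Section 2: A = π(d/2)² = π(7.2500e-04 m)² = 1.651e-06 m²
R₂ = (1.63×10^-8)(22.2)/(1.651e-06) = 0.2191 Ω
R = R₁ + R₂ = 0.2937 Ω
V = IR = 22.4 × 0.2937 = 6.58 V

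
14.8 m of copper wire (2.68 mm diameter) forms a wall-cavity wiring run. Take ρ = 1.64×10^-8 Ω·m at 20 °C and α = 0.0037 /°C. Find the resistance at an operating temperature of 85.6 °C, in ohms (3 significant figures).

0.0535 Ω

A = π(d/2)² = π(1.3400e-03 m)² = 5.641e-06 m²
R₍20°C₎ = ρL/A = (1.64×10^-8)(14.8)/(5.641e-06) = 0.04303 Ω
R = R₀(1 + αΔT) = 0.04303(1 + 0.0037×65.6) = 0.0535 Ω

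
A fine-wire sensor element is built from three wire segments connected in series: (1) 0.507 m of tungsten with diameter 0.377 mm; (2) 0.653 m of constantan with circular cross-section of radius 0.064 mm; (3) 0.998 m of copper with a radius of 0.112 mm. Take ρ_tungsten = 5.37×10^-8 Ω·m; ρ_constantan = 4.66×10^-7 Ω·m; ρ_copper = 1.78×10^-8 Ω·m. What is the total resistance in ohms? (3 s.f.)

Seg 1: A = π(d/2)² = π(1.8850e-04 m)² = 1.116e-07 m²
R_1 = (5.37×10^-8)(0.507)/(1.116e-07) = 0.2439 Ω
Seg 2: A = πr² = π(6.4000e-05 m)² = 1.287e-08 m²
R_2 = (4.66×10^-7)(0.653)/(1.287e-08) = 23.65 Ω
Seg 3: A = πr² = π(1.1200e-04 m)² = 3.941e-08 m²
R_3 = (1.78×10^-8)(0.998)/(3.941e-08) = 0.4508 Ω
R_total = R_1 + R_2 + R_3 = 24.3 Ω

24.3 Ω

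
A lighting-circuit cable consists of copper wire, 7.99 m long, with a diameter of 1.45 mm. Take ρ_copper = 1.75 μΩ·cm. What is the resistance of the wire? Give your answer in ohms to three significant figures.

ρ = 1.75 μΩ·cm = 1.75×10^-8 Ω·m
A = π(d/2)² = π(7.2500e-04 m)² = 1.651e-06 m²
R = ρL/A = (1.75×10^-8)(7.99 m)/(1.651e-06 m²) = 0.0847 Ω

0.0847 Ω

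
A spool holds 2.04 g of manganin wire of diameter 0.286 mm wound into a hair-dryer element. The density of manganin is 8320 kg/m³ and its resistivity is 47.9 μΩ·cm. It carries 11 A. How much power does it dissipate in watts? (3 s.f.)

ρ = 47.9 μΩ·cm = 4.79×10^-7 Ω·m
A = π(d/2)² = π(1.4300e-04 m)² = 6.4242e-08 m²
L = m/(density·A) = 0.00204/(8320×6.4242e-08) = 3.817 m
R = ρL/A = (4.79×10^-7)(3.817)/(6.4242e-08) = 28.46 Ω
P = I²R = (11)² × 28.46 = 3440 W

3440 W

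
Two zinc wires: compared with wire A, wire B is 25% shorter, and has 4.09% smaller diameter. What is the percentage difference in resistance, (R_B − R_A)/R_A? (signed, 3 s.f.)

-18.5%

R ∝ L/d², so R_B/R_A = (1 − 25/100) × (1 − 4.09/100)⁻²
= 0.75 × 1.087 = 0.8153
(R_B − R_A)/R_A = 0.8153 − 1 = -18.5%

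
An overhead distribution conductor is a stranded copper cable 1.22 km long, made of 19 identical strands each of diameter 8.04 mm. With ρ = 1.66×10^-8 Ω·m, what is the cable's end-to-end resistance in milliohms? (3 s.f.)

21.0 mΩ

A_strand = π(4.0200e-03 m)² = 5.077e-05 m²
R_strand = ρL/A = (1.66×10^-8)(1220)/(5.077e-05) = 0.3989 Ω
R_total = R_strand/N = 0.3989/19 = 21.0 mΩ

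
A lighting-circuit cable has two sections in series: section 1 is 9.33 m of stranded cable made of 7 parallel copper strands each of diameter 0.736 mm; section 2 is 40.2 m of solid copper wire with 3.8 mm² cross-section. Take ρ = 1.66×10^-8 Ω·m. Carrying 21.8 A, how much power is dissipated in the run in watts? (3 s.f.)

108 W

Section 1: A_strand = π(3.6800e-04)² = 4.254e-07 m²; R₁ = ρL/(N·A_s) = (1.66×10^-8)(9.33)/(7×4.254e-07) = 0.05201 Ω
Section 2: A = 3.8 mm² = 3.800e-06 m²
R₂ = (1.66×10^-8)(40.2)/(3.800e-06) = 0.1756 Ω
R = R₁ + R₂ = 0.2276 Ω
P = I²R = (21.8)² × 0.2276 = 108 W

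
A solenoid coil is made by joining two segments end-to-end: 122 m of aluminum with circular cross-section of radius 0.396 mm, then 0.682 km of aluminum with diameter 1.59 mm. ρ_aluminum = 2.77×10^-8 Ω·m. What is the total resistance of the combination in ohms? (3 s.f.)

16.4 Ω

Segment 1: A = πr² = π(3.9600e-04 m)² = 4.927e-07 m²
R₁ = ρL/A = (2.77×10^-8)(122)/(4.927e-07) = 6.86 Ω
Segment 2: A = π(d/2)² = π(7.9500e-04 m)² = 1.986e-06 m²
R₂ = (2.77×10^-8)(682)/(1.986e-06) = 9.514 Ω
R = R₁ + R₂ = 16.4 Ω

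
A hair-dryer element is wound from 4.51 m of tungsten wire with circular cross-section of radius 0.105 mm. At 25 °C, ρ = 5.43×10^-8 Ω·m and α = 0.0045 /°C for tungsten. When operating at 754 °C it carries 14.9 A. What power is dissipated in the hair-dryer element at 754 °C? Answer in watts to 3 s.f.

6720 W

A = πr² = π(1.0500e-04 m)² = 3.464e-08 m²
R₍25₎ = ρL/A = (5.43×10^-8)(4.51)/(3.464e-08) = 7.07 Ω
R₍754₎ = R₍25₎(1 + αΔT) = 7.07 × (1 + 0.0045×729) = 30.27 Ω
P = I²R = (14.9)² × 30.27 = 6720 W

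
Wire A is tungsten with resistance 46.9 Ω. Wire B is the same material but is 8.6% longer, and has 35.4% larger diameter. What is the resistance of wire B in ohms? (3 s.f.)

27.8 Ω

R ∝ L/d², so R_B/R_A = (1 + 8.6/100) × (1 + 35.4/100)⁻²
= 1.086 × 0.5455 = 0.5924
R_B = 0.5924 × 46.9 = 27.8 Ω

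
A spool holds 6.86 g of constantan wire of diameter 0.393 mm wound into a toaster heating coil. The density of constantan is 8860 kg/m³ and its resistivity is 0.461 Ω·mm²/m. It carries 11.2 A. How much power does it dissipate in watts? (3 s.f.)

ρ = 0.461 Ω·mm²/m = 4.61×10^-7 Ω·m
A = π(d/2)² = π(1.9650e-04 m)² = 1.2130e-07 m²
L = m/(density·A) = 0.00686/(8860×1.2130e-07) = 6.383 m
R = ρL/A = (4.61×10^-7)(6.383)/(1.2130e-07) = 24.26 Ω
P = I²R = (11.2)² × 24.26 = 3040 W

3040 W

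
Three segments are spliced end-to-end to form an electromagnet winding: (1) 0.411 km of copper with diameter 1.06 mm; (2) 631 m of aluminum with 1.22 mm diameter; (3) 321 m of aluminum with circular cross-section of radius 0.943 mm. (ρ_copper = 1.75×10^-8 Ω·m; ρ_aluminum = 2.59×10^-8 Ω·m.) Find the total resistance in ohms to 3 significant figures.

Seg 1: A = π(d/2)² = π(5.3000e-04 m)² = 8.825e-07 m²
R_1 = (1.75×10^-8)(411)/(8.825e-07) = 8.15 Ω
Seg 2: A = π(d/2)² = π(6.1000e-04 m)² = 1.169e-06 m²
R_2 = (2.59×10^-8)(631)/(1.169e-06) = 13.98 Ω
Seg 3: A = πr² = π(9.4300e-04 m)² = 2.794e-06 m²
R_3 = (2.59×10^-8)(321)/(2.794e-06) = 2.976 Ω
R_total = R_1 + R_2 + R_3 = 25.1 Ω

25.1 Ω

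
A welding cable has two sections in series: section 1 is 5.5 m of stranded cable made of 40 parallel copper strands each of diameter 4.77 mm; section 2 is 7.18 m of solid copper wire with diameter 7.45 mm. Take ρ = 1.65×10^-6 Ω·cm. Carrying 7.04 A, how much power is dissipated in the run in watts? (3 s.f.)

ρ = 1.65×10^-6 Ω·cm = 1.65×10^-8 Ω·m
Section 1: A_strand = π(2.3850e-03)² = 1.787e-05 m²; R₁ = ρL/(N·A_s) = (1.65×10^-8)(5.5)/(40×1.787e-05) = 1.270×10^-4 Ω
Section 2: A = π(d/2)² = π(3.7250e-03 m)² = 4.359e-05 m²
R₂ = (1.65×10^-8)(7.18)/(4.359e-05) = 0.002718 Ω
R = R₁ + R₂ = 0.002845 Ω
P = I²R = (7.04)² × 0.002845 = 0.141 W

0.141 W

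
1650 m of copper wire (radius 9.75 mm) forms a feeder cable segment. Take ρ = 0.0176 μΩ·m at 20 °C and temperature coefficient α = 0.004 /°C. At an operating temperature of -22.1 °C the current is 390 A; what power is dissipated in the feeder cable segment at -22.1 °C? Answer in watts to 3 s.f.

12300 W

ρ = 0.0176 μΩ·m = 1.76×10^-8 Ω·m
A = πr² = π(9.7500e-03 m)² = 2.986e-04 m²
R₍20₎ = ρL/A = (1.76×10^-8)(1650)/(2.986e-04) = 0.09724 Ω
R₍-22.1₎ = R₍20₎(1 + αΔT) = 0.09724 × (1 + 0.004×-42.1) = 0.08086 Ω
P = I²R = (390)² × 0.08086 = 12300 W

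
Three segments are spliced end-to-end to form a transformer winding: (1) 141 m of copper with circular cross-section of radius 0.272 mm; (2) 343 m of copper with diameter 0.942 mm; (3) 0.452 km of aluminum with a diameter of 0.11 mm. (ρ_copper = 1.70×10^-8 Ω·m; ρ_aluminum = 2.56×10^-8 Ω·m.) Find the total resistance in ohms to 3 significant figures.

Seg 1: A = πr² = π(2.7200e-04 m)² = 2.324e-07 m²
R_1 = (1.70×10^-8)(141)/(2.324e-07) = 10.31 Ω
Seg 2: A = π(d/2)² = π(4.7100e-04 m)² = 6.969e-07 m²
R_2 = (1.70×10^-8)(343)/(6.969e-07) = 8.367 Ω
Seg 3: A = π(d/2)² = π(5.5000e-05 m)² = 9.503e-09 m²
R_3 = (2.56×10^-8)(452)/(9.503e-09) = 1218 Ω
R_total = R_1 + R_2 + R_3 = 1240 Ω

1240 Ω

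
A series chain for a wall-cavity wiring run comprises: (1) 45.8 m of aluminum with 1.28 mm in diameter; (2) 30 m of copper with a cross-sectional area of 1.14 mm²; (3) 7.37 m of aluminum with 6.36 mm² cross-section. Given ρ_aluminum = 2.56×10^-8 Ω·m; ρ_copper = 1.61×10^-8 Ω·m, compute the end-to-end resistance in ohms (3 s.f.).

1.36 Ω

Seg 1: A = π(d/2)² = π(6.4000e-04 m)² = 1.287e-06 m²
R_1 = (2.56×10^-8)(45.8)/(1.287e-06) = 0.9112 Ω
Seg 2: A = 1.14 mm² = 1.140e-06 m²
R_2 = (1.61×10^-8)(30)/(1.140e-06) = 0.4237 Ω
Seg 3: A = 6.36 mm² = 6.360e-06 m²
R_3 = (2.56×10^-8)(7.37)/(6.360e-06) = 0.02967 Ω
R_total = R_1 + R_2 + R_3 = 1.36 Ω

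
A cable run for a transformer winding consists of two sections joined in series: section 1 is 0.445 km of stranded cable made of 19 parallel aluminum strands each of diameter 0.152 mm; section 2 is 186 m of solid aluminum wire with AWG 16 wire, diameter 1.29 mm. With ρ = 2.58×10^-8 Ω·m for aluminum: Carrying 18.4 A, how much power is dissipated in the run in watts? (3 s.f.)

Section 1: A_strand = π(7.6000e-05)² = 1.815e-08 m²; R₁ = ρL/(N·A_s) = (2.58×10^-8)(445)/(19×1.815e-08) = 33.3 Ω
Section 2: A = π(1.29/2 mm)² = π(6.4500e-04 m)² = 1.307e-06 m²
R₂ = (2.58×10^-8)(186)/(1.307e-06) = 3.672 Ω
R = R₁ + R₂ = 36.97 Ω
P = I²R = (18.4)² × 36.97 = 12500 W

12500 W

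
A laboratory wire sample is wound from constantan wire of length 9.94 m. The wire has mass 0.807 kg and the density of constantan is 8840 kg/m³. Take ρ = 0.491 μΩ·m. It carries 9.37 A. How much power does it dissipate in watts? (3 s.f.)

ρ = 0.491 μΩ·m = 4.91×10^-7 Ω·m
A = m/(density·L) = 0.807/(8840×9.94) = 9.1841e-06 m²
R = ρL/A = (4.91×10^-7)(9.94)/(9.1841e-06) = 0.5314 Ω
P = I²R = (9.37)² × 0.5314 = 46.7 W

46.7 W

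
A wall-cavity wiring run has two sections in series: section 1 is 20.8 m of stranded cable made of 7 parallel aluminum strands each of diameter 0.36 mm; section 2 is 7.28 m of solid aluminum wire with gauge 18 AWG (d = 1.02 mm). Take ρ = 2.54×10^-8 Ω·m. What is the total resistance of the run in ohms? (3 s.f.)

0.968 Ω

Section 1: A_strand = π(1.8000e-04)² = 1.018e-07 m²; R₁ = ρL/(N·A_s) = (2.54×10^-8)(20.8)/(7×1.018e-07) = 0.7415 Ω
Section 2: A = π(1.02/2 mm)² = π(5.1000e-04 m)² = 8.171e-07 m²
R₂ = (2.54×10^-8)(7.28)/(8.171e-07) = 0.2263 Ω
R = R₁ + R₂ = 0.968 Ω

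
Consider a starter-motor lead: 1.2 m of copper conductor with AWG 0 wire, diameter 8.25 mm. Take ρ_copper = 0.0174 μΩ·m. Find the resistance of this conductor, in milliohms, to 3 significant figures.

ρ = 0.0174 μΩ·m = 1.74×10^-8 Ω·m
A = π(8.25/2 mm)² = π(4.1250e-03 m)² = 5.346e-05 m²
R = ρL/A = (1.74×10^-8)(1.2 m)/(5.346e-05 m²) = 0.391 mΩ

0.391 mΩ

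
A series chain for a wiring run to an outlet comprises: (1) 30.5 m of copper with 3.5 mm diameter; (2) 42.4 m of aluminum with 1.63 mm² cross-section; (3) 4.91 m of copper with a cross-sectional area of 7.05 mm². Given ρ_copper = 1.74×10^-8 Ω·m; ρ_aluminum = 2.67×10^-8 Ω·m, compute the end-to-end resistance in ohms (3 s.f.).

Seg 1: A = π(d/2)² = π(1.7500e-03 m)² = 9.621e-06 m²
R_1 = (1.74×10^-8)(30.5)/(9.621e-06) = 0.05516 Ω
Seg 2: A = 1.63 mm² = 1.630e-06 m²
R_2 = (2.67×10^-8)(42.4)/(1.630e-06) = 0.6945 Ω
Seg 3: A = 7.05 mm² = 7.050e-06 m²
R_3 = (1.74×10^-8)(4.91)/(7.050e-06) = 0.01212 Ω
R_total = R_1 + R_2 + R_3 = 0.762 Ω

0.762 Ω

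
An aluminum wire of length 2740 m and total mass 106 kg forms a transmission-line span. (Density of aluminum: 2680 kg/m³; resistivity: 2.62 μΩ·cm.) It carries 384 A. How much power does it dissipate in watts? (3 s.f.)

7.33×10^5 W

ρ = 2.62 μΩ·cm = 2.62×10^-8 Ω·m
A = m/(density·L) = 106/(2680×2740) = 1.4435e-05 m²
R = ρL/A = (2.62×10^-8)(2740)/(1.4435e-05) = 4.973 Ω
P = I²R = (384)² × 4.973 = 7.33×10^5 W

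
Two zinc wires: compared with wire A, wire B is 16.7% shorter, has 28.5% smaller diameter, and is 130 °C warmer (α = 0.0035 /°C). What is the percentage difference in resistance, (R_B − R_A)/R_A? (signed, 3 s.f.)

R ∝ ρL/d² with ρ ∝ (1+αΔT), so R_B/R_A = (1 − 16.7/100) × (1 − 28.5/100)⁻² × (1 + 0.0035×130)
= 0.833 × 1.956 × 1.455 = 2.371
(R_B − R_A)/R_A = 2.371 − 1 = 137%

137%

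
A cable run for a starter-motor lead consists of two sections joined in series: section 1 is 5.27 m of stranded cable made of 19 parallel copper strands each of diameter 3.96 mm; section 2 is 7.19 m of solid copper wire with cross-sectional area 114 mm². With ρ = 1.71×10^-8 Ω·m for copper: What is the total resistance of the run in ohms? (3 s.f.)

Section 1: A_strand = π(1.9800e-03)² = 1.232e-05 m²; R₁ = ρL/(N·A_s) = (1.71×10^-8)(5.27)/(19×1.232e-05) = 3.851×10^-4 Ω
Section 2: A = 114 mm² = 1.140e-04 m²
R₂ = (1.71×10^-8)(7.19)/(1.140e-04) = 0.001079 Ω
R = R₁ + R₂ = 0.00146 Ω

0.00146 Ω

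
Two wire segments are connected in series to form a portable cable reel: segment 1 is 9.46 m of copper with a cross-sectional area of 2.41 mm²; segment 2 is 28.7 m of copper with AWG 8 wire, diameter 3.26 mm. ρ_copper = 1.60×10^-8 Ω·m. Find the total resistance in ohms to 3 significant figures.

Segment 1: A = 2.41 mm² = 2.410e-06 m²
R₁ = ρL/A = (1.60×10^-8)(9.46)/(2.410e-06) = 0.0628 Ω
Segment 2: A = π(3.26/2 mm)² = π(1.6300e-03 m)² = 8.347e-06 m²
R₂ = (1.60×10^-8)(28.7)/(8.347e-06) = 0.05501 Ω
R = R₁ + R₂ = 0.118 Ω

0.118 Ω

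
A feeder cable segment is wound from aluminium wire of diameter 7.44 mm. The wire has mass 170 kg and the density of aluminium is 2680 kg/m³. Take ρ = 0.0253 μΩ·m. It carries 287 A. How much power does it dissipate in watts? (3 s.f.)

69900 W

ρ = 0.0253 μΩ·m = 2.53×10^-8 Ω·m
A = π(d/2)² = π(3.7200e-03 m)² = 4.3475e-05 m²
L = m/(density·A) = 170/(2680×4.3475e-05) = 1459 m
R = ρL/A = (2.53×10^-8)(1459)/(4.3475e-05) = 0.8491 Ω
P = I²R = (287)² × 0.8491 = 69900 W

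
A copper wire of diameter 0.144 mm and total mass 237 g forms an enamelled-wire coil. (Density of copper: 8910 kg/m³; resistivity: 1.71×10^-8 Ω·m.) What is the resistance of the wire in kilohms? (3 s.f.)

A = π(d/2)² = π(7.2000e-05 m)² = 1.6286e-08 m²
L = m/(density·A) = 0.237/(8910×1.6286e-08) = 1633 m
R = ρL/A = (1.71×10^-8)(1633)/(1.6286e-08) = 1.71 kΩ

1.71 kΩ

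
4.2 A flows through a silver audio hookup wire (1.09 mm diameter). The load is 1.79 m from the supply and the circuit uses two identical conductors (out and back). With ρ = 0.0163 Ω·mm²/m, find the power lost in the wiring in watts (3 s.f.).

1.10 W

ρ = 0.0163 Ω·mm²/m = 1.63×10^-8 Ω·m
A = π(d/2)² = π(5.4500e-04 m)² = 9.331e-07 m²
Total conductor length (both ways) L = 2 × 1.79 = 3.58 m
R = ρL/A = (1.63×10^-8)(3.58)/(9.331e-07) = 0.06254 Ω
P = I²R = (4.2)² × 0.06254 = 1.10 W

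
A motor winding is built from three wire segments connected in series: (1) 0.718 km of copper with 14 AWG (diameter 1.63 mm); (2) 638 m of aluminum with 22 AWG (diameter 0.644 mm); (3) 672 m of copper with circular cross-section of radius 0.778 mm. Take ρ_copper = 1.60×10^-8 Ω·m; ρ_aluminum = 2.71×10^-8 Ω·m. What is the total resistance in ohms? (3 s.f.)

Seg 1: A = π(1.63/2 mm)² = π(8.1500e-04 m)² = 2.087e-06 m²
R_1 = (1.60×10^-8)(718)/(2.087e-06) = 5.505 Ω
Seg 2: A = π(0.644/2 mm)² = π(3.2200e-04 m)² = 3.257e-07 m²
R_2 = (2.71×10^-8)(638)/(3.257e-07) = 53.08 Ω
Seg 3: A = πr² = π(7.7800e-04 m)² = 1.902e-06 m²
R_3 = (1.60×10^-8)(672)/(1.902e-06) = 5.654 Ω
R_total = R_1 + R_2 + R_3 = 64.2 Ω

64.2 Ω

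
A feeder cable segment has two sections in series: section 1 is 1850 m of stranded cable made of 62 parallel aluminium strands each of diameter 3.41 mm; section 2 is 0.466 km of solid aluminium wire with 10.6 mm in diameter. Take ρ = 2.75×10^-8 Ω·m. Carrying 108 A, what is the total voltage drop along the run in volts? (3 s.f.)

Section 1: A_strand = π(1.7050e-03)² = 9.133e-06 m²; R₁ = ρL/(N·A_s) = (2.75×10^-8)(1850)/(62×9.133e-06) = 0.08985 Ω
Section 2: A = π(d/2)² = π(5.3000e-03 m)² = 8.825e-05 m²
R₂ = (2.75×10^-8)(466)/(8.825e-05) = 0.1452 Ω
R = R₁ + R₂ = 0.2351 Ω
V = IR = 108 × 0.2351 = 25.4 V

25.4 V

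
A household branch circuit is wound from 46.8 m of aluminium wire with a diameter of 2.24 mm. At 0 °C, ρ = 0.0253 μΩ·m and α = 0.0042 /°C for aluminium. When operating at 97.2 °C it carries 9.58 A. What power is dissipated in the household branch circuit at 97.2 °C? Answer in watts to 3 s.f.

ρ = 0.0253 μΩ·m = 2.53×10^-8 Ω·m
A = π(d/2)² = π(1.1200e-03 m)² = 3.941e-06 m²
R₍0₎ = ρL/A = (2.53×10^-8)(46.8)/(3.941e-06) = 0.3005 Ω
R₍97.2₎ = R₍0₎(1 + αΔT) = 0.3005 × (1 + 0.0042×97.2) = 0.4231 Ω
P = I²R = (9.58)² × 0.4231 = 38.8 W

38.8 W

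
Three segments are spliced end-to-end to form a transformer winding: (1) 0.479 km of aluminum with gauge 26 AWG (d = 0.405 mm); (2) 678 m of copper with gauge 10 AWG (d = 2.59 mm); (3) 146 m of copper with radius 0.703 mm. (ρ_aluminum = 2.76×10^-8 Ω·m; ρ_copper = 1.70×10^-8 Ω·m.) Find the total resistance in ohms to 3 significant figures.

Seg 1: A = π(0.405/2 mm)² = π(2.0250e-04 m)² = 1.288e-07 m²
R_1 = (2.76×10^-8)(479)/(1.288e-07) = 102.6 Ω
Seg 2: A = π(2.59/2 mm)² = π(1.2950e-03 m)² = 5.269e-06 m²
R_2 = (1.70×10^-8)(678)/(5.269e-06) = 2.188 Ω
Seg 3: A = πr² = π(7.0300e-04 m)² = 1.553e-06 m²
R_3 = (1.70×10^-8)(146)/(1.553e-06) = 1.599 Ω
R_total = R_1 + R_2 + R_3 = 106 Ω

106 Ω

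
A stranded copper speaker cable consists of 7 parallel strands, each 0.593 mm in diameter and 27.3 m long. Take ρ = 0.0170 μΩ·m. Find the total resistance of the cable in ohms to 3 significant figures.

ρ = 0.0170 μΩ·m = 1.70×10^-8 Ω·m
A_strand = π(2.9650e-04 m)² = 2.762e-07 m²
R_strand = ρL/A = (1.70×10^-8)(27.3)/(2.762e-07) = 1.68 Ω
R_total = R_strand/N = 1.68/7 = 0.240 Ω

0.240 Ω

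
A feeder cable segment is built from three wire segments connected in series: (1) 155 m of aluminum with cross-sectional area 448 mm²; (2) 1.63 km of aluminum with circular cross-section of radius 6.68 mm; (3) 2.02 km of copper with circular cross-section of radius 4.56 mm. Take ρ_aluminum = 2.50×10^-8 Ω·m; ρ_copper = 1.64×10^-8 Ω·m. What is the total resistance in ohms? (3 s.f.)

0.806 Ω

Seg 1: A = 448 mm² = 4.480e-04 m²
R_1 = (2.50×10^-8)(155)/(4.480e-04) = 0.00865 Ω
Seg 2: A = πr² = π(6.6800e-03 m)² = 1.402e-04 m²
R_2 = (2.50×10^-8)(1630)/(1.402e-04) = 0.2907 Ω
Seg 3: A = πr² = π(4.5600e-03 m)² = 6.533e-05 m²
R_3 = (1.64×10^-8)(2020)/(6.533e-05) = 0.5071 Ω
R_total = R_1 + R_2 + R_3 = 0.806 Ω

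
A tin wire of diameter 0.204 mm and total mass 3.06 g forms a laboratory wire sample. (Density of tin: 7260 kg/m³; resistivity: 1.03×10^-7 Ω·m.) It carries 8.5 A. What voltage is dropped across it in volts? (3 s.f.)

345 V

A = π(d/2)² = π(1.0200e-04 m)² = 3.2685e-08 m²
L = m/(density·A) = 0.00306/(7260×3.2685e-08) = 12.9 m
R = ρL/A = (1.03×10^-7)(12.9)/(3.2685e-08) = 40.64 Ω
V = IR = 8.5 × 40.64 = 345 V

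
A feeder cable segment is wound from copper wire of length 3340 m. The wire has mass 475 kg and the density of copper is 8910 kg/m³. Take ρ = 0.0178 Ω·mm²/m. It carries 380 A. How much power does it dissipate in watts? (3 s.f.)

ρ = 0.0178 Ω·mm²/m = 1.78×10^-8 Ω·m
A = m/(density·L) = 475/(8910×3340) = 1.5961e-05 m²
R = ρL/A = (1.78×10^-8)(3340)/(1.5961e-05) = 3.725 Ω
P = I²R = (380)² × 3.725 = 5.38×10^5 W

5.38×10^5 W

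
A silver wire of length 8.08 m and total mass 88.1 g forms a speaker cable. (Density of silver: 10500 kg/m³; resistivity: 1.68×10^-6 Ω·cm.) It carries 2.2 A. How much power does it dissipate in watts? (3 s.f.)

0.633 W

ρ = 1.68×10^-6 Ω·cm = 1.68×10^-8 Ω·m
A = m/(density·L) = 0.0881/(10500×8.08) = 1.0384e-06 m²
R = ρL/A = (1.68×10^-8)(8.08)/(1.0384e-06) = 0.1307 Ω
P = I²R = (2.2)² × 0.1307 = 0.633 W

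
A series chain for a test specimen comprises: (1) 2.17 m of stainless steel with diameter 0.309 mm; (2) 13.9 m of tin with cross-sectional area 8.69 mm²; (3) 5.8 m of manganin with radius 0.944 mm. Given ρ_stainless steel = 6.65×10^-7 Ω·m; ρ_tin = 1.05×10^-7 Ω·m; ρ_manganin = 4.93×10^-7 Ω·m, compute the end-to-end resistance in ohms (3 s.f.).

Seg 1: A = π(d/2)² = π(1.5450e-04 m)² = 7.499e-08 m²
R_1 = (6.65×10^-7)(2.17)/(7.499e-08) = 19.24 Ω
Seg 2: A = 8.69 mm² = 8.690e-06 m²
R_2 = (1.05×10^-7)(13.9)/(8.690e-06) = 0.168 Ω
Seg 3: A = πr² = π(9.4400e-04 m)² = 2.800e-06 m²
R_3 = (4.93×10^-7)(5.8)/(2.800e-06) = 1.021 Ω
R_total = R_1 + R_2 + R_3 = 20.4 Ω

20.4 Ω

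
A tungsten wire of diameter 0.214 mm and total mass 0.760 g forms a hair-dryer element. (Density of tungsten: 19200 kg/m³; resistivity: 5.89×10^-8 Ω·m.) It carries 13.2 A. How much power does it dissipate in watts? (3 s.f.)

A = π(d/2)² = π(1.0700e-04 m)² = 3.5968e-08 m²
L = m/(density·A) = 7.600×10^-4/(19200×3.5968e-08) = 1.101 m
R = ρL/A = (5.89×10^-8)(1.101)/(3.5968e-08) = 1.802 Ω
P = I²R = (13.2)² × 1.802 = 314 W

314 W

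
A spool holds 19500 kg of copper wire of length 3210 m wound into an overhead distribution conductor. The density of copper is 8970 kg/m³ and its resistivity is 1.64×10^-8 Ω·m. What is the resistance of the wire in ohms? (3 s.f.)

A = m/(density·L) = 19500/(8970×3210) = 6.7723e-04 m²
R = ρL/A = (1.64×10^-8)(3210)/(6.7723e-04) = 0.0777 Ω

0.0777 Ω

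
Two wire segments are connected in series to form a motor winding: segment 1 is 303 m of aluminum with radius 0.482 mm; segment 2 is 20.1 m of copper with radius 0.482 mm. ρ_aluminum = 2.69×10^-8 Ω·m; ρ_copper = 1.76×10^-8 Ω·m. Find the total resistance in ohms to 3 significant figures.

11.7 Ω

Segment 1: A = πr² = π(4.8200e-04 m)² = 7.299e-07 m²
R₁ = ρL/A = (2.69×10^-8)(303)/(7.299e-07) = 11.17 Ω
R₂ = (1.76×10^-8)(20.1)/(7.299e-07) = 0.4847 Ω
R = R₁ + R₂ = 11.7 Ω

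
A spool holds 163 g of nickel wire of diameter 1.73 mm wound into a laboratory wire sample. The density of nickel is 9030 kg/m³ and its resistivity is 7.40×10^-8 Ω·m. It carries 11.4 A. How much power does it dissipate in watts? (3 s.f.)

A = π(d/2)² = π(8.6500e-04 m)² = 2.3506e-06 m²
L = m/(density·A) = 0.163/(9030×2.3506e-06) = 7.679 m
R = ρL/A = (7.40×10^-8)(7.679)/(2.3506e-06) = 0.2418 Ω
P = I²R = (11.4)² × 0.2418 = 31.4 W

31.4 W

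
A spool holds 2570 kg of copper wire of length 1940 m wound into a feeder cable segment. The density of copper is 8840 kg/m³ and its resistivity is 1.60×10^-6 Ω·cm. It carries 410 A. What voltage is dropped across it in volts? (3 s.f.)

84.9 V

ρ = 1.60×10^-6 Ω·cm = 1.60×10^-8 Ω·m
A = m/(density·L) = 2570/(8840×1940) = 1.4986e-04 m²
R = ρL/A = (1.60×10^-8)(1940)/(1.4986e-04) = 0.2071 Ω
V = IR = 410 × 0.2071 = 84.9 V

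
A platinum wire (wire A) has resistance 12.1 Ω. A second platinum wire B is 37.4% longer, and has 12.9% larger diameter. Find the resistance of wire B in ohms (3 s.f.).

R ∝ L/d², so R_B/R_A = (1 + 37.4/100) × (1 + 12.9/100)⁻²
= 1.374 × 0.7845 = 1.078
R_B = 1.078 × 12.1 = 13.0 Ω

13.0 Ω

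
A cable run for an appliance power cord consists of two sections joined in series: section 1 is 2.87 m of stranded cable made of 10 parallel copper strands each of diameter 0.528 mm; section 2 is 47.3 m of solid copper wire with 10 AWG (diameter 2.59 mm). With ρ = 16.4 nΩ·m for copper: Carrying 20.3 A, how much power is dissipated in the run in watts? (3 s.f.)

69.5 W

ρ = 16.4 nΩ·m = 1.64×10^-8 Ω·m
Section 1: A_strand = π(2.6400e-04)² = 2.190e-07 m²; R₁ = ρL/(N·A_s) = (1.64×10^-8)(2.87)/(10×2.190e-07) = 0.0215 Ω
Section 2: A = π(2.59/2 mm)² = π(1.2950e-03 m)² = 5.269e-06 m²
R₂ = (1.64×10^-8)(47.3)/(5.269e-06) = 0.1472 Ω
R = R₁ + R₂ = 0.1687 Ω
P = I²R = (20.3)² × 0.1687 = 69.5 W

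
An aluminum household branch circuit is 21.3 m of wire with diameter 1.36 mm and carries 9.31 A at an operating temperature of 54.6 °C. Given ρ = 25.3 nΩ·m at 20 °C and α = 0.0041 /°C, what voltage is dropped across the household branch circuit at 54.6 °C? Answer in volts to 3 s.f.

ρ = 25.3 nΩ·m = 2.53×10^-8 Ω·m
A = π(d/2)² = π(6.8000e-04 m)² = 1.453e-06 m²
R₍20₎ = ρL/A = (2.53×10^-8)(21.3)/(1.453e-06) = 0.371 Ω
R₍54.6₎ = R₍20₎(1 + αΔT) = 0.371 × (1 + 0.0041×34.6) = 0.4236 Ω
V = IR = 9.31 × 0.4236 = 3.94 V

3.94 V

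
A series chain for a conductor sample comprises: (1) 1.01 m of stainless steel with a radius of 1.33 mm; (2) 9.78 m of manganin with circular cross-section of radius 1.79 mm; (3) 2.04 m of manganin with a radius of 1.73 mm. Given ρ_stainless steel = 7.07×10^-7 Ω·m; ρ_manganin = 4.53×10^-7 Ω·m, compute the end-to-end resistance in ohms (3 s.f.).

Seg 1: A = πr² = π(1.3300e-03 m)² = 5.557e-06 m²
R_1 = (7.07×10^-7)(1.01)/(5.557e-06) = 0.1285 Ω
Seg 2: A = πr² = π(1.7900e-03 m)² = 1.007e-05 m²
R_2 = (4.53×10^-7)(9.78)/(1.007e-05) = 0.4401 Ω
Seg 3: A = πr² = π(1.7300e-03 m)² = 9.402e-06 m²
R_3 = (4.53×10^-7)(2.04)/(9.402e-06) = 0.09828 Ω
R_total = R_1 + R_2 + R_3 = 0.667 Ω

0.667 Ω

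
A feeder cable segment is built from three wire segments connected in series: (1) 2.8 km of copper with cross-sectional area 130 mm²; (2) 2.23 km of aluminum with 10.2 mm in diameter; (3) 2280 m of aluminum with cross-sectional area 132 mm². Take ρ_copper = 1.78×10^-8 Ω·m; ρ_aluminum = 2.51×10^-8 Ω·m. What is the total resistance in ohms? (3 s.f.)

1.50 Ω

Seg 1: A = 130 mm² = 1.300e-04 m²
R_1 = (1.78×10^-8)(2800)/(1.300e-04) = 0.3834 Ω
Seg 2: A = π(d/2)² = π(5.1000e-03 m)² = 8.171e-05 m²
R_2 = (2.51×10^-8)(2230)/(8.171e-05) = 0.685 Ω
Seg 3: A = 132 mm² = 1.320e-04 m²
R_3 = (2.51×10^-8)(2280)/(1.320e-04) = 0.4335 Ω
R_total = R_1 + R_2 + R_3 = 1.50 Ω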